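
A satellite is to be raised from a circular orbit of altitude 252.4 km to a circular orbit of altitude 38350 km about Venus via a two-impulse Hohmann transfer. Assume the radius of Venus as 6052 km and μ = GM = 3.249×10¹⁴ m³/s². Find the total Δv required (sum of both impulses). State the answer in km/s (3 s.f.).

r₁ = 6052 + 252.4 = 6304.4 km = 6.3044×10⁶ m.
r₂ = 6052 + 38350 = 44402 km = 4.4402×10⁷ m.
Transfer ellipse a_t = (r₁ + r₂)/2 = 2.535×10⁷ m.
At r₁: circular v_c1 = √(μ/r₁) = 7179 m/s; transfer-periapsis v_p = √[μ(2/r₁ − 1/a_t)] = 9500 m/s.
Δv₁ = v_p − v_c1 = 2321 m/s.
At r₂: circular v_c2 = √(μ/r₂) = 2705 m/s; transfer-apoapsis v_a = √[μ(2/r₂ − 1/a_t)] = 1349 m/s.
Δv₂ = v_c2 − v_a = 1356 m/s.
Total Δv = Δv₁ + Δv₂ = 3678 m/s = 3.678 km/s.

Δv_total ≈ 3.68 km/s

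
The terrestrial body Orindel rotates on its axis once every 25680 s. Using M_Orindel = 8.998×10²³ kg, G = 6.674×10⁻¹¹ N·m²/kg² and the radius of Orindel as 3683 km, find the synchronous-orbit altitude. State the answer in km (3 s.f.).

μ = GM = 6.674×10⁻¹¹ × 8.998×10²³ = 6.005×10¹³ m³/s².
A synchronous orbit has period T, so by Kepler's third law a = (μT²/4π²)^(1/3).
μT²/4π² = 6.005×10¹³ × (2.568×10⁴)² / 39.48 = 1.003×10²¹ m³.
a = 1.001×10⁷ m = 10010 km.
Altitude h = a − R = 10010 − 3683 = 6327.5 km.

h_sync ≈ 6330 km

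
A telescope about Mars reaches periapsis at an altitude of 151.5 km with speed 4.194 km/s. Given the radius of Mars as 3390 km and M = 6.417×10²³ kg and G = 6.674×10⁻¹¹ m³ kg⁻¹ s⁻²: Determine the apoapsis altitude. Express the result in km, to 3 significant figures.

apoapsis altitude ≈ 6050 km

μ = GM = 6.674×10⁻¹¹ × 6.417×10²³ = 4.283×10¹³ m³/s².
r_p = 3390 + 151.5 = 3541.5 km = 3.542×10⁶ m.
Specific energy ε = v²/2 − μ/r = -3.298×10⁶ J/kg, so a = −μ/(2ε) = 6.493×10⁶ m.
The apsides satisfy r_p + r_a = 2a, so the apoapsis radius is 2a − r_p = 9.444×10⁶ m = 9443.9 km.
Apoapsis altitude = 9443.9 − 3390 = 6053.9 km.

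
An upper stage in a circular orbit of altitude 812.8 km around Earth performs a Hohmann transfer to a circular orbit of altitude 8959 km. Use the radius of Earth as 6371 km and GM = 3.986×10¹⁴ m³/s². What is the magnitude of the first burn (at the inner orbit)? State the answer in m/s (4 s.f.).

Δv ≈ 1244 m/s

r₁ = 6371 + 812.8 = 7183.8 km = 7.1838×10⁶ m.
r₂ = 6371 + 8959 = 15330 km = 1.5330×10⁷ m.
Transfer ellipse a_t = (r₁ + r₂)/2 = 1.126×10⁷ m.
At r₁: circular v_c1 = √(μ/r₁) = 7449 m/s; transfer-perigee v_p = √[μ(2/r₁ − 1/a_t)] = 8693 m/s.
Δv₁ = v_p − v_c1 = 1244 m/s.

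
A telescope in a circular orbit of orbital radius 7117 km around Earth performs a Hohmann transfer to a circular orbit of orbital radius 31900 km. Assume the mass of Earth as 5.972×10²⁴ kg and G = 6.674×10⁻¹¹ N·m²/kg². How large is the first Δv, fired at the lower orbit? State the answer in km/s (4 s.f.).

μ = GM = 6.674×10⁻¹¹ × 5.972×10²⁴ = 3.986×10¹⁴ m³/s².
r₁ = 7117 km = 7.117×10⁶ m.
r₂ = 31900 km = 3.190×10⁷ m.
Transfer ellipse a_t = (r₁ + r₂)/2 = 1.951×10⁷ m.
At r₁: circular v_c1 = √(μ/r₁) = 7483 m/s; transfer-perigee v_p = √[μ(2/r₁ − 1/a_t)] = 9569 m/s.
Δv₁ = v_p − v_c1 = 2086 m/s.
= 2.086 km/s.

Δv ≈ 2.086 km/s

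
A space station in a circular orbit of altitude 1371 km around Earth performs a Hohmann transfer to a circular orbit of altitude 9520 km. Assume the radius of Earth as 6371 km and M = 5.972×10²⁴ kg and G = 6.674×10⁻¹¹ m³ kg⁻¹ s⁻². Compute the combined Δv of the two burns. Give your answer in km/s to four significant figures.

Δv_total ≈ 2.100 km/s

μ = GM = 6.674×10⁻¹¹ × 5.972×10²⁴ = 3.986×10¹⁴ m³/s².
r₁ = 6371 + 1371 = 7742.0 km = 7.7420×10⁶ m.
r₂ = 6371 + 9520 = 15891 km = 1.5891×10⁷ m.
Transfer ellipse a_t = (r₁ + r₂)/2 = 1.182×10⁷ m.
At r₁: circular v_c1 = √(μ/r₁) = 7175 m/s; transfer-perigee v_p = √[μ(2/r₁ − 1/a_t)] = 8321 m/s.
Δv₁ = v_p − v_c1 = 1146 m/s.
At r₂: circular v_c2 = √(μ/r₂) = 5008 m/s; transfer-apogee v_a = √[μ(2/r₂ − 1/a_t)] = 4054 m/s.
Δv₂ = v_c2 − v_a = 954.4 m/s.
Total Δv = Δv₁ + Δv₂ = 2100 m/s = 2.100 km/s.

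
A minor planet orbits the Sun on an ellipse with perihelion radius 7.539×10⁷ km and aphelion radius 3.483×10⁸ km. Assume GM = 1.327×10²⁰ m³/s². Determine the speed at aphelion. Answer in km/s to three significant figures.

Semi-major axis a = (r_p + r_a)/2 = 2.1184×10⁸ km = 2.118×10¹¹ m.
Vis-viva: v² = μ(2/r − 1/a) = 1.327×10²⁰ × (5.742×10⁻¹² − 4.720×10⁻¹²) = 1.356×10⁸ m²/s².
v = 11640 m/s = 11.64 km/s.

v ≈ 11.6 km/s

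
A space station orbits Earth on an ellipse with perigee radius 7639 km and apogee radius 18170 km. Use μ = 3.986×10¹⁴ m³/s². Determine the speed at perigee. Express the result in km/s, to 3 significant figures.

v ≈ 8.57 km/s

Semi-major axis a = (r_p + r_a)/2 = 12904 km = 1.290×10⁷ m.
Vis-viva: v² = μ(2/r − 1/a) = 3.986×10¹⁴ × (2.618×10⁻⁷ − 7.749×10⁻⁸) = 7.347×10⁷ m²/s².
v = 8572 m/s = 8.572 km/s.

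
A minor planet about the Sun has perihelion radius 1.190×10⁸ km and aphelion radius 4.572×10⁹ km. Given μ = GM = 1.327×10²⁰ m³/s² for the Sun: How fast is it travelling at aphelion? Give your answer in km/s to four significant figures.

v ≈ 1.213 km/s

Semi-major axis a = (r_p + r_a)/2 = 2.3455×10⁹ km = 2.346×10¹² m.
Vis-viva: v² = μ(2/r − 1/a) = 1.327×10²⁰ × (4.374×10⁻¹³ − 4.263×10⁻¹³) = 1.473×10⁶ m²/s².
v = 1213 m/s = 1.213 km/s.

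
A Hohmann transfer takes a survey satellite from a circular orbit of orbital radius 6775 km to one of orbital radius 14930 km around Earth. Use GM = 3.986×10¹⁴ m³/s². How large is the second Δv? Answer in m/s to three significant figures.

r₁ = 6775 km = 6.775×10⁶ m.
r₂ = 14930 km = 1.493×10⁷ m.
Transfer ellipse a_t = (r₁ + r₂)/2 = 1.085×10⁷ m.
At r₁: circular v_c1 = √(μ/r₁) = 7670 m/s; transfer-perigee v_p = √[μ(2/r₁ − 1/a_t)] = 8997 m/s.
At r₂: circular v_c2 = √(μ/r₂) = 5167 m/s; transfer-apogee v_a = √[μ(2/r₂ − 1/a_t)] = 4083 m/s.
Δv₂ = v_c2 − v_a = 1084 m/s.

Δv ≈ 1080 m/s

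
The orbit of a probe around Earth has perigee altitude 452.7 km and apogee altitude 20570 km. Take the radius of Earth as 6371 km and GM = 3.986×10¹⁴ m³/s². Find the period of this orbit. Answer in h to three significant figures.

r_p = 6371 + 452.7 = 6823.7 km = 6.8237×10⁶ m.
r_a = 6371 + 20570 = 26941 km = 2.6941×10⁷ m.
Semi-major axis a = (r_p + r_a)/2 = (6823.7 + 26941)/2 = 16882 km = 1.688×10⁷ m.
By Kepler's third law T = 2π√(a³/μ) = 2π × 3.474×10³ = 2.183×10⁴ s.
= 6.064 h.

T ≈ 6.06 h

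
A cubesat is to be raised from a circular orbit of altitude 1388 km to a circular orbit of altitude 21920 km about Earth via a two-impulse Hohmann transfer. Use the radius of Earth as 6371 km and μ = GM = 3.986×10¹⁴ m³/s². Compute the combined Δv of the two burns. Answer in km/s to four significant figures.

r₁ = 6371 + 1388 = 7759.0 km = 7.7590×10⁶ m.
r₂ = 6371 + 21920 = 28291 km = 2.8291×10⁷ m.
Transfer ellipse a_t = (r₁ + r₂)/2 = 1.802×10⁷ m.
At r₁: circular v_c1 = √(μ/r₁) = 7167 m/s; transfer-perigee v_p = √[μ(2/r₁ − 1/a_t)] = 8980 m/s.
Δv₁ = v_p − v_c1 = 1812 m/s.
At r₂: circular v_c2 = √(μ/r₂) = 3754 m/s; transfer-apogee v_a = √[μ(2/r₂ − 1/a_t)] = 2463 m/s.
Δv₂ = v_c2 − v_a = 1291 m/s.
Total Δv = Δv₁ + Δv₂ = 3103 m/s = 3.103 km/s.

Δv_total ≈ 3.103 km/s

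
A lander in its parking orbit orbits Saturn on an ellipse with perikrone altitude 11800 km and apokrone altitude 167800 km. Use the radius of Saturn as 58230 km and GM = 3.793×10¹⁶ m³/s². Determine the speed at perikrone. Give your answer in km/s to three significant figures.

v ≈ 28.8 km/s

r_p = 58230 + 11800 = 70030 km = 7.0030×10⁷ m.
r_a = 58230 + 167800 = 226030 km = 2.2603×10⁸ m.
Semi-major axis a = (r_p + r_a)/2 = 1.4803×10⁵ km = 1.480×10⁸ m.
Vis-viva: v² = μ(2/r − 1/a) = 3.793×10¹⁶ × (2.856×10⁻⁸ − 6.755×10⁻⁹) = 8.270×10⁸ m²/s².
v = 28760 m/s = 28.76 km/s.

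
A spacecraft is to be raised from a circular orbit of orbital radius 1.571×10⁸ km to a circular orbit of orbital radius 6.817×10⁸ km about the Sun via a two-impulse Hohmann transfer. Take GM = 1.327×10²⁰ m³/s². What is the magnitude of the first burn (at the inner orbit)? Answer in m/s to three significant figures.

r₁ = 1.571×10⁸ km = 1.571×10¹¹ m.
r₂ = 6.817×10⁸ km = 6.817×10¹¹ m.
Transfer ellipse a_t = (r₁ + r₂)/2 = 4.194×10¹¹ m.
At r₁: circular v_c1 = √(μ/r₁) = 29060 m/s; transfer-perihelion v_p = √[μ(2/r₁ − 1/a_t)] = 37050 m/s.
Δv₁ = v_p − v_c1 = 7990 m/s.

Δv ≈ 7990 m/s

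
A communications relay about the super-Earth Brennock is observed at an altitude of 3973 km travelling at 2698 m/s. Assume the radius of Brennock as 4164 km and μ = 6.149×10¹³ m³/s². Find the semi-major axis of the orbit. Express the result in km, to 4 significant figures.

r = 4164 + 3973 = 8137.0 km = 8.137×10⁶ m.
Specific orbital energy ε = v²/2 − μ/r = (2698)²/2 − 6.149×10¹³/8.137×10⁶ = -3.917×10⁶ J/kg.
Since ε = −μ/(2a), a = −μ/(2ε) = 7.849×10⁶ m = 7848.6 km.

a ≈ 7849 km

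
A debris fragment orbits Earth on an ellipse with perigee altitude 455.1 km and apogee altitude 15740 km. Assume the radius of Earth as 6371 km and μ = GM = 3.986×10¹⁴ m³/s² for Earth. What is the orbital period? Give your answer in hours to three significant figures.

r_p = 6371 + 455.1 = 6826.1 km = 6.8261×10⁶ m.
r_a = 6371 + 15740 = 22111 km = 2.2111×10⁷ m.
Semi-major axis a = (r_p + r_a)/2 = (6826.1 + 22111)/2 = 14469 km = 1.447×10⁷ m.
By Kepler's third law T = 2π√(a³/μ) = 2π × 2.757×10³ = 1.732×10⁴ s.
= 4.811 hours.

T ≈ 4.81 hours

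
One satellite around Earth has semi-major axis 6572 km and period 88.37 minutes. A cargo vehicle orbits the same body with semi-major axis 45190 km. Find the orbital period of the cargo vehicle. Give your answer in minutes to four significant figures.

T₂ ≈ 1593 minutes

Kepler's third law: T² ∝ a³, so T₂ = T₁ (a₂/a₁)^(3/2).
a₂/a₁ = 6.876, (a₂/a₁)^(3/2) = 18.03.
T₂ = 88.37 × 18.03 = 1593 minutes.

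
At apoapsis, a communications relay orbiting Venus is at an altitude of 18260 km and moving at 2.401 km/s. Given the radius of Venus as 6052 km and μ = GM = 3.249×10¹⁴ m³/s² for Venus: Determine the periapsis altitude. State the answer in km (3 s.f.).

r_a = 6052 + 18260 = 24312 km = 2.431×10⁷ m.
Specific energy ε = v²/2 − μ/r = -1.048×10⁷ J/kg, so a = −μ/(2ε) = 1.550×10⁷ m.
The apsides satisfy r_p + r_a = 2a, so the periapsis radius is 2a − r_a = 6.686×10⁶ m = 6685.9 km.
Periapsis altitude = 6685.9 − 6052 = 633.85 km.

periapsis altitude ≈ 634 km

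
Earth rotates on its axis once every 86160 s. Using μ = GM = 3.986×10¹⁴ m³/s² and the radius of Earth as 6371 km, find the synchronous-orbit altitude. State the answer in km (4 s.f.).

A synchronous orbit has period T, so by Kepler's third law a = (μT²/4π²)^(1/3).
μT²/4π² = 3.986×10¹⁴ × (8.616×10⁴)² / 39.48 = 7.495×10²² m³.
a = 4.216×10⁷ m = 42163 km.
Altitude h = a − R = 42163 − 6371 = 35792 km.

h_sync ≈ 35790 km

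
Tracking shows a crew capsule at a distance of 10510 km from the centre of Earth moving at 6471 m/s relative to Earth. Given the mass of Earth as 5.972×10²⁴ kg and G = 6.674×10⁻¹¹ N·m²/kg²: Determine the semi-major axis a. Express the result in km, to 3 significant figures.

a ≈ 11700 km

μ = GM = 6.674×10⁻¹¹ × 5.972×10²⁴ = 3.986×10¹⁴ m³/s².
r = 1.051×10⁷ m.
Vis-viva rearranged: 1/a = 2/r − v²/μ = 1.903×10⁻⁷ − 1.051×10⁻⁷ = 8.524×10⁻⁸ m⁻¹.
a = 1.173×10⁷ m = 11732 km.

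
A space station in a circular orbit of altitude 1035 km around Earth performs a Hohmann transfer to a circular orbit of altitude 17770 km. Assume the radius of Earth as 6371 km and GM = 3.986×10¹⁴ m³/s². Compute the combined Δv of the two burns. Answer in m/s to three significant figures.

Δv_total ≈ 3020 m/s

r₁ = 6371 + 1035 = 7406.0 km = 7.4060×10⁶ m.
r₂ = 6371 + 17770 = 24141 km = 2.4141×10⁷ m.
Transfer ellipse a_t = (r₁ + r₂)/2 = 1.577×10⁷ m.
At r₁: circular v_c1 = √(μ/r₁) = 7336 m/s; transfer-perigee v_p = √[μ(2/r₁ − 1/a_t)] = 9076 m/s.
Δv₁ = v_p − v_c1 = 1740 m/s.
At r₂: circular v_c2 = √(μ/r₂) = 4063 m/s; transfer-apogee v_a = √[μ(2/r₂ − 1/a_t)] = 2784 m/s.
Δv₂ = v_c2 − v_a = 1279 m/s.
Total Δv = Δv₁ + Δv₂ = 3019 m/s.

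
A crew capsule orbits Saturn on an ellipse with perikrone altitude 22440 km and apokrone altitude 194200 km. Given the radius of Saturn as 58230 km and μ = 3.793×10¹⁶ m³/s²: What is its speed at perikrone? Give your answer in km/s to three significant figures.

v ≈ 26.7 km/s

r_p = 58230 + 22440 = 80670 km = 8.0670×10⁷ m.
r_a = 58230 + 194200 = 252430 km = 2.5243×10⁸ m.
Semi-major axis a = (r_p + r_a)/2 = 1.6655×10⁵ km = 1.666×10⁸ m.
Vis-viva: v² = μ(2/r − 1/a) = 3.793×10¹⁶ × (2.479×10⁻⁸ − 6.004×10⁻⁹) = 7.126×10⁸ m²/s².
v = 26700 m/s = 26.70 km/s.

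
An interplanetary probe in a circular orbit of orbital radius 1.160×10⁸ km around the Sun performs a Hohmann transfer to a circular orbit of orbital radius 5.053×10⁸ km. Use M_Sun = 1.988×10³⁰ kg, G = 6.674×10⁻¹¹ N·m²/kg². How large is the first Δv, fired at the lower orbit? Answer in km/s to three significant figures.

μ = GM = 6.674×10⁻¹¹ × 1.988×10³⁰ = 1.327×10²⁰ m³/s².
r₁ = 1.160×10⁸ km = 1.160×10¹¹ m.
r₂ = 5.053×10⁸ km = 5.053×10¹¹ m.
Transfer ellipse a_t = (r₁ + r₂)/2 = 3.106×10¹¹ m.
At r₁: circular v_c1 = √(μ/r₁) = 33820 m/s; transfer-perihelion v_p = √[μ(2/r₁ − 1/a_t)] = 43130 m/s.
Δv₁ = v_p − v_c1 = 9313 m/s.
= 9.313 km/s.

Δv ≈ 9.31 km/s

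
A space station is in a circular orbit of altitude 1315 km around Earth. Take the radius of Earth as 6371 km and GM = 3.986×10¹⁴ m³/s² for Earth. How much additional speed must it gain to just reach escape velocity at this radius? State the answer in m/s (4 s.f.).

r = 6371 + 1315 = 7686.0 km = 7.6860×10⁶ m.
Circular speed v_c = √(μ/r) = 7201 m/s.
Escape speed v_esc = √(2μ/r) = √2 × v_c = 10180 m/s.
Δv = v_esc − v_c = 2983 m/s.

Δv ≈ 2983 m/s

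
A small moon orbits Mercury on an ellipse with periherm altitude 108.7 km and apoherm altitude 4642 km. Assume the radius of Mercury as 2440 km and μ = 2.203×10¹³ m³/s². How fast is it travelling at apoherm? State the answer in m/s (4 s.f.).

r_p = 2440 + 108.7 = 2548.7 km = 2.5487×10⁶ m.
r_a = 2440 + 4642 = 7082.0 km = 7.0820×10⁶ m.
Semi-major axis a = (r_p + r_a)/2 = 4815.4 km = 4.815×10⁶ m.
Vis-viva: v² = μ(2/r − 1/a) = 2.203×10¹³ × (2.824×10⁻⁷ − 2.077×10⁻⁷) = 1.646×10⁶ m²/s².
v = 1283 m/s.

v ≈ 1283 m/s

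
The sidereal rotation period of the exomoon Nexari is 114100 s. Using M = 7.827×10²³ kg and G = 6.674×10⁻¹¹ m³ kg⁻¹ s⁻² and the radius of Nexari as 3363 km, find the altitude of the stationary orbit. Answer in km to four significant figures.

h_sync ≈ 22460 km

μ = GM = 6.674×10⁻¹¹ × 7.827×10²³ = 5.224×10¹³ m³/s².
A synchronous orbit has period T, so by Kepler's third law a = (μT²/4π²)^(1/3).
μT²/4π² = 5.224×10¹³ × (1.141×10⁵)² / 39.48 = 1.723×10²² m³.
a = 2.583×10⁷ m = 25826 km.
Altitude h = a − R = 25826 − 3363 = 22463 km.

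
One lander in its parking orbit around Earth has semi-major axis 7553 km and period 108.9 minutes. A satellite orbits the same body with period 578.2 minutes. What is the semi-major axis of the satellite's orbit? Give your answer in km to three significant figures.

a₂ ≈ 23000 km

Kepler's third law: a³ ∝ T², so a₂ = a₁ (T₂/T₁)^(2/3).
T₂/T₁ = 5.309, (T₂/T₁)^(2/3) = 3.043.
a₂ = 7553 × 3.043 = 22990 km.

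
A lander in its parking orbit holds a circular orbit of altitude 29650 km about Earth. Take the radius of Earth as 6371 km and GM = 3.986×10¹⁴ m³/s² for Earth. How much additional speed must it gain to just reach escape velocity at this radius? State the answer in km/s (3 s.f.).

Δv ≈ 1.38 km/s

r = 6371 + 29650 = 36021 km = 3.6021×10⁷ m.
Circular speed v_c = √(μ/r) = 3327 m/s.
Escape speed v_esc = √(2μ/r) = √2 × v_c = 4704 m/s.
Δv = v_esc − v_c = 1378 m/s = 1.378 km/s.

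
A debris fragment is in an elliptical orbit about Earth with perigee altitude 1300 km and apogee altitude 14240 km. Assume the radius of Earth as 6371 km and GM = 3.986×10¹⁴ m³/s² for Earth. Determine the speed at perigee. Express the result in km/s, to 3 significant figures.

v ≈ 8.70 km/s

r_p = 6371 + 1300 = 7671.0 km = 7.6710×10⁶ m.
r_a = 6371 + 14240 = 20611 km = 2.0611×10⁷ m.
Semi-major axis a = (r_p + r_a)/2 = 14141 km = 1.414×10⁷ m.
Vis-viva: v² = μ(2/r − 1/a) = 3.986×10¹⁴ × (2.607×10⁻⁷ − 7.072×10⁻⁸) = 7.574×10⁷ m²/s².
v = 8703 m/s = 8.703 km/s.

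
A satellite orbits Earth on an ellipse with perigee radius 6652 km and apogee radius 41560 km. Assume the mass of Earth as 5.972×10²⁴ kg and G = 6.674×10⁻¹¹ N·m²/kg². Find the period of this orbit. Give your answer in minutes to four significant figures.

μ = GM = 6.674×10⁻¹¹ × 5.972×10²⁴ = 3.986×10¹⁴ m³/s².
Semi-major axis a = (r_p + r_a)/2 = (6652.0 + 41560)/2 = 24106 km = 2.411×10⁷ m.
By Kepler's third law T = 2π√(a³/μ) = 2π × 5.928×10³ = 3.725×10⁴ s.
= 620.8 minutes.

T ≈ 620.8 minutes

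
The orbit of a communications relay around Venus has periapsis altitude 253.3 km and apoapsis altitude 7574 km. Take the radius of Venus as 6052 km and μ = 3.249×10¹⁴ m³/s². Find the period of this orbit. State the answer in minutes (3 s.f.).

r_p = 6052 + 253.3 = 6305.3 km = 6.3053×10⁶ m.
r_a = 6052 + 7574 = 13626 km = 1.3626×10⁷ m.
Semi-major axis a = (r_p + r_a)/2 = (6305.3 + 13626)/2 = 9965.6 km = 9.966×10⁶ m.
By Kepler's third law T = 2π√(a³/μ) = 2π × 1.745×10³ = 1.097×10⁴ s.
= 182.8 minutes.

T ≈ 183 minutes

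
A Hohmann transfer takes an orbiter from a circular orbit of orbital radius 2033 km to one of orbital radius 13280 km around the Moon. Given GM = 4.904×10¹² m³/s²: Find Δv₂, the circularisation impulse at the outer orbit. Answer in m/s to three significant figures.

r₁ = 2033 km = 2.033×10⁶ m.
r₂ = 13280 km = 1.328×10⁷ m.
Transfer ellipse a_t = (r₁ + r₂)/2 = 7.656×10⁶ m.
At r₁: circular v_c1 = √(μ/r₁) = 1553 m/s; transfer-perilune v_p = √[μ(2/r₁ − 1/a_t)] = 2045 m/s.
At r₂: circular v_c2 = √(μ/r₂) = 607.7 m/s; transfer-apolune v_a = √[μ(2/r₂ − 1/a_t)] = 313.1 m/s.
Δv₂ = v_c2 − v_a = 294.5 m/s.

Δv ≈ 295 m/s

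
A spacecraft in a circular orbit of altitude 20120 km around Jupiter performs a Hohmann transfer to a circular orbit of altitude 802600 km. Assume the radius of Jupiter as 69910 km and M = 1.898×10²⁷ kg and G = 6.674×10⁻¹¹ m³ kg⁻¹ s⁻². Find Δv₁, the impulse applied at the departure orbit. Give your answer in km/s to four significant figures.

Δv ≈ 13.00 km/s

μ = GM = 6.674×10⁻¹¹ × 1.898×10²⁷ = 1.267×10¹⁷ m³/s².
r₁ = 69910 + 20120 = 90030 km = 9.0030×10⁷ m.
r₂ = 69910 + 802600 = 872510 km = 8.7251×10⁸ m.
Transfer ellipse a_t = (r₁ + r₂)/2 = 4.813×10⁸ m.
At r₁: circular v_c1 = √(μ/r₁) = 37510 m/s; transfer-perijove v_p = √[μ(2/r₁ − 1/a_t)] = 50510 m/s.
Δv₁ = v_p − v_c1 = 13000 m/s.
= 13.00 km/s.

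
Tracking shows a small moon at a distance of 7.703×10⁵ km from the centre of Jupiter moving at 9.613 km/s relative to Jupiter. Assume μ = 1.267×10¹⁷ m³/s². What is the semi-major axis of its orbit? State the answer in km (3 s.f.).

r = 7.703×10⁸ m.
Specific orbital energy ε = v²/2 − μ/r = (9613)²/2 − 1.267×10¹⁷/7.703×10⁸ = -1.183×10⁸ J/kg.
Since ε = −μ/(2a), a = −μ/(2ε) = 5.356×10⁸ m = 5.3561×10⁵ km.

a ≈ 5.36×10⁵ km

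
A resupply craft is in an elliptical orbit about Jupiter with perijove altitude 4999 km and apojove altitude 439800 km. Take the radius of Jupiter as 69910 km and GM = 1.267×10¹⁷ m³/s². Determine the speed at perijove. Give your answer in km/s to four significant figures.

v ≈ 54.31 km/s

r_p = 69910 + 4999 = 74909 km = 7.4909×10⁷ m.
r_a = 69910 + 439800 = 509710 km = 5.0971×10⁸ m.
Semi-major axis a = (r_p + r_a)/2 = 2.9231×10⁵ km = 2.923×10⁸ m.
Vis-viva: v² = μ(2/r − 1/a) = 1.267×10¹⁷ × (2.670×10⁻⁸ − 3.421×10⁻⁹) = 2.949×10⁹ m²/s².
v = 54310 m/s = 54.31 km/s.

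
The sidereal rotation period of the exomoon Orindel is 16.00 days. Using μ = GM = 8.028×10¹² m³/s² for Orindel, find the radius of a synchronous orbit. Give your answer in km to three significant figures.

r_sync ≈ 73000 km

T = 16.00 days = 1.382×10⁶ s.
A synchronous orbit has period T, so by Kepler's third law a = (μT²/4π²)^(1/3).
μT²/4π² = 8.028×10¹² × (1.382×10⁶)² / 39.48 = 3.886×10²³ m³.
a = 7.297×10⁷ m = 72975 km.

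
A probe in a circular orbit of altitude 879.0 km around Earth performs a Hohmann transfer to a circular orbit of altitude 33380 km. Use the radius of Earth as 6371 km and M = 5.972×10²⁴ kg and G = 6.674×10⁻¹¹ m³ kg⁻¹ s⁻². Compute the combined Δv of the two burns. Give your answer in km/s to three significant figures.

Δv_total ≈ 3.64 km/s

μ = GM = 6.674×10⁻¹¹ × 5.972×10²⁴ = 3.986×10¹⁴ m³/s².
r₁ = 6371 + 879.0 = 7250.0 km = 7.2500×10⁶ m.
r₂ = 6371 + 33380 = 39751 km = 3.9751×10⁷ m.
Transfer ellipse a_t = (r₁ + r₂)/2 = 2.350×10⁷ m.
At r₁: circular v_c1 = √(μ/r₁) = 7415 m/s; transfer-perigee v_p = √[μ(2/r₁ − 1/a_t)] = 9643 m/s.
Δv₁ = v_p − v_c1 = 2229 m/s.
At r₂: circular v_c2 = √(μ/r₂) = 3166 m/s; transfer-apogee v_a = √[μ(2/r₂ − 1/a_t)] = 1759 m/s.
Δv₂ = v_c2 − v_a = 1408 m/s.
Total Δv = Δv₁ + Δv₂ = 3636 m/s = 3.636 km/s.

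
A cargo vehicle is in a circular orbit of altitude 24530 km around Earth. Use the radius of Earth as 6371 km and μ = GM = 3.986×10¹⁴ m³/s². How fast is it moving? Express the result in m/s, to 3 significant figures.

v ≈ 3590 m/s

r = 6371 + 24530 = 30901 km = 3.0901×10⁷ m.
For a circular orbit v = √(μ/r) = √(3.986×10¹⁴ / 3.090×10⁷) = √(1.290×10⁷) = 3592 m/s.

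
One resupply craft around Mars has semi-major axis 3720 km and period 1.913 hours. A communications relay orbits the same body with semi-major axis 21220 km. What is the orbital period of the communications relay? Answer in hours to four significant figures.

T₂ ≈ 26.06 hours

Kepler's third law: T² ∝ a³, so T₂ = T₁ (a₂/a₁)^(3/2).
a₂/a₁ = 5.704, (a₂/a₁)^(3/2) = 13.62.
T₂ = 1.913 × 13.62 = 26.06 hours.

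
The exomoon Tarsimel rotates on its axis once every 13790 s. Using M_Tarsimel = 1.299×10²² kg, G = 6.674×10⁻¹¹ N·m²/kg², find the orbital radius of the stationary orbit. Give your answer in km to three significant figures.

μ = GM = 6.674×10⁻¹¹ × 1.299×10²² = 8.670×10¹¹ m³/s².
A synchronous orbit has period T, so by Kepler's third law a = (μT²/4π²)^(1/3).
μT²/4π² = 8.670×10¹¹ × (1.379×10⁴)² / 39.48 = 4.176×10¹⁸ m³.
a = 1.610×10⁶ m = 1610.4 km.

r_sync ≈ 1610 km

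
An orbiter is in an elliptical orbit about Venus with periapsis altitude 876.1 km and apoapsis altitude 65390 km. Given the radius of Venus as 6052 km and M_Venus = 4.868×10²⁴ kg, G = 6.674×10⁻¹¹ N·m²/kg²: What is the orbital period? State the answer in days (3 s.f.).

T ≈ 0.99 days

μ = GM = 6.674×10⁻¹¹ × 4.868×10²⁴ = 3.249×10¹⁴ m³/s².
r_p = 6052 + 876.1 = 6928.1 km = 6.9281×10⁶ m.
r_a = 6052 + 65390 = 71442 km = 7.1442×10⁷ m.
Semi-major axis a = (r_p + r_a)/2 = (6928.1 + 71442)/2 = 39185 km = 3.919×10⁷ m.
By Kepler's third law T = 2π√(a³/μ) = 2π × 1.361×10⁴ = 8.551×10⁴ s.
= 0.9896 days.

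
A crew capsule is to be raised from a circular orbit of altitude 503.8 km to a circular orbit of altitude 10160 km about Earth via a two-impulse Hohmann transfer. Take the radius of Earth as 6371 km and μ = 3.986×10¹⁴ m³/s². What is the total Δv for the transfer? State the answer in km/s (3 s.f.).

r₁ = 6371 + 503.8 = 6874.8 km = 6.8748×10⁶ m.
r₂ = 6371 + 10160 = 16531 km = 1.6531×10⁷ m.
Transfer ellipse a_t = (r₁ + r₂)/2 = 1.170×10⁷ m.
At r₁: circular v_c1 = √(μ/r₁) = 7614 m/s; transfer-perigee v_p = √[μ(2/r₁ − 1/a_t)] = 9050 m/s.
Δv₁ = v_p − v_c1 = 1435 m/s.
At r₂: circular v_c2 = √(μ/r₂) = 4910 m/s; transfer-apogee v_a = √[μ(2/r₂ − 1/a_t)] = 3764 m/s.
Δv₂ = v_c2 − v_a = 1147 m/s.
Total Δv = Δv₁ + Δv₂ = 2582 m/s = 2.582 km/s.

Δv_total ≈ 2.58 km/s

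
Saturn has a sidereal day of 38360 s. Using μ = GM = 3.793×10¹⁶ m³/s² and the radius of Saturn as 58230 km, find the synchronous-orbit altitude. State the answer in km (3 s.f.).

h_sync ≈ 54000 km

A synchronous orbit has period T, so by Kepler's third law a = (μT²/4π²)^(1/3).
μT²/4π² = 3.793×10¹⁶ × (3.836×10⁴)² / 39.48 = 1.414×10²⁴ m³.
a = 1.122×10⁸ m = 1.1223×10⁵ km.
Altitude h = a − R = 1.1223×10⁵ − 58230 = 54005 km.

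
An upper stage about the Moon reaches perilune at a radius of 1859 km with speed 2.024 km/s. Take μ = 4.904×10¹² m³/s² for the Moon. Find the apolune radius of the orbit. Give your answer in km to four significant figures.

apolune radius ≈ 6457 km

r_p = 1.859×10⁶ m.
Specific energy ε = v²/2 − μ/r = -5.897×10⁵ J/kg, so a = −μ/(2ε) = 4.158×10⁶ m.
The apsides satisfy r_p + r_a = 2a, so the apolune radius is 2a − r_p = 6.457×10⁶ m = 6457.2 km.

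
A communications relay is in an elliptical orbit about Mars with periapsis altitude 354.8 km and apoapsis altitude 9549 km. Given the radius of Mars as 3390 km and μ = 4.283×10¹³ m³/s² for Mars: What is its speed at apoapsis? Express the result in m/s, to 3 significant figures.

v ≈ 1220 m/s

r_p = 3390 + 354.8 = 3744.8 km = 3.7448×10⁶ m.
r_a = 3390 + 9549 = 12939 km = 1.2939×10⁷ m.
Semi-major axis a = (r_p + r_a)/2 = 8341.9 km = 8.342×10⁶ m.
Vis-viva: v² = μ(2/r − 1/a) = 4.283×10¹³ × (1.546×10⁻⁷ − 1.199×10⁻⁷) = 1.486×10⁶ m²/s².
v = 1219 m/s.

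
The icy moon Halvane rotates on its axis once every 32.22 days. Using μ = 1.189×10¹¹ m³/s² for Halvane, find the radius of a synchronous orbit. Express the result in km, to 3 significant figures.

r_sync ≈ 28600 km

T = 32.22 days = 2.784×10⁶ s.
A synchronous orbit has period T, so by Kepler's third law a = (μT²/4π²)^(1/3).
μT²/4π² = 1.189×10¹¹ × (2.784×10⁶)² / 39.48 = 2.334×10²² m³.
a = 2.858×10⁷ m = 28578 km.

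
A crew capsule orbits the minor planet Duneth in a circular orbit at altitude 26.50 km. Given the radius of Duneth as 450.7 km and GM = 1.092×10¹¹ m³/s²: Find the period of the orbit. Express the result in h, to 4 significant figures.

r = 450.7 + 26.50 = 477.20 km = 4.7720×10⁵ m.
Kepler's third law: T = 2π√(r³/μ) = 2π√((4.772×10⁵)³ / 1.092×10¹¹).
r³/μ = 9.951×10⁵ s², so T = 2π × 9.976×10² = 6.268×10³ s.
Converting: 6.268×10³ s ÷ 3600 = 1.741 h.

T ≈ 1.741 h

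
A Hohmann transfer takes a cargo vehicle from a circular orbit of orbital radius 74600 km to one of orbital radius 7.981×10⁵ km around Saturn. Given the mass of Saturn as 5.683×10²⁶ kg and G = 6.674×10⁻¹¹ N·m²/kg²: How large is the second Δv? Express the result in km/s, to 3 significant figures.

Δv ≈ 4.04 km/s

μ = GM = 6.674×10⁻¹¹ × 5.683×10²⁶ = 3.793×10¹⁶ m³/s².
r₁ = 74600 km = 7.460×10⁷ m.
r₂ = 7.981×10⁵ km = 7.981×10⁸ m.
Transfer ellipse a_t = (r₁ + r₂)/2 = 4.364×10⁸ m.
At r₁: circular v_c1 = √(μ/r₁) = 22550 m/s; transfer-perikrone v_p = √[μ(2/r₁ − 1/a_t)] = 30490 m/s.
At r₂: circular v_c2 = √(μ/r₂) = 6894 m/s; transfer-apokrone v_a = √[μ(2/r₂ − 1/a_t)] = 2850 m/s.
Δv₂ = v_c2 − v_a = 4043 m/s.
= 4.043 km/s.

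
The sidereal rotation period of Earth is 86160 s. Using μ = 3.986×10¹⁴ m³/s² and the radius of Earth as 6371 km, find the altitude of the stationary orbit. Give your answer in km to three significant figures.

h_sync ≈ 35800 km

A synchronous orbit has period T, so by Kepler's third law a = (μT²/4π²)^(1/3).
μT²/4π² = 3.986×10¹⁴ × (8.616×10⁴)² / 39.48 = 7.495×10²² m³.
a = 4.216×10⁷ m = 42163 km.
Altitude h = a − R = 42163 − 6371 = 35792 km.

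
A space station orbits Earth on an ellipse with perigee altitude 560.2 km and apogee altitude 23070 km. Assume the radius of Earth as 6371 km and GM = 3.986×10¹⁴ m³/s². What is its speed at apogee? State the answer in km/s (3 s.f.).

v ≈ 2.27 km/s

r_p = 6371 + 560.2 = 6931.2 km = 6.9312×10⁶ m.
r_a = 6371 + 23070 = 29441 km = 2.9441×10⁷ m.
Semi-major axis a = (r_p + r_a)/2 = 18186 km = 1.819×10⁷ m.
Vis-viva: v² = μ(2/r − 1/a) = 3.986×10¹⁴ × (6.793×10⁻⁸ − 5.499×10⁻⁸) = 5.160×10⁶ m²/s².
v = 2272 m/s = 2.272 km/s.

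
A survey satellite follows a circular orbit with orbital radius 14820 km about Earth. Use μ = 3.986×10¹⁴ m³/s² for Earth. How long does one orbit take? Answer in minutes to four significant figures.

r = 14820 km = 1.482×10⁷ m.
Kepler's third law: T = 2π√(r³/μ) = 2π√((1.482×10⁷)³ / 3.986×10¹⁴).
r³/μ = 8.166×10⁶ s², so T = 2π × 2.858×10³ = 1.795×10⁴ s.
Converting: 1.795×10⁴ s ÷ 60.00 = 299.2 minutes.

T ≈ 299.2 minutes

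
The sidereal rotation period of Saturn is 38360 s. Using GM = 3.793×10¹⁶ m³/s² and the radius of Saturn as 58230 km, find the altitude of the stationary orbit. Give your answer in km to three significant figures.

A synchronous orbit has period T, so by Kepler's third law a = (μT²/4π²)^(1/3).
μT²/4π² = 3.793×10¹⁶ × (3.836×10⁴)² / 39.48 = 1.414×10²⁴ m³.
a = 1.122×10⁸ m = 1.1223×10⁵ km.
Altitude h = a − R = 1.1223×10⁵ − 58230 = 54005 km.

h_sync ≈ 54000 km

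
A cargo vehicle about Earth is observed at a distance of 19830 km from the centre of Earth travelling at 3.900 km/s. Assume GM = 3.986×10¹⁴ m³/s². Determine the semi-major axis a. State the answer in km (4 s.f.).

r = 1.983×10⁷ m.
Specific orbital energy ε = v²/2 − μ/r = (3900)²/2 − 3.986×10¹⁴/1.983×10⁷ = -1.250×10⁷ J/kg.
Since ε = −μ/(2a), a = −μ/(2ε) = 1.595×10⁷ m = 15949 km.

a ≈ 15950 km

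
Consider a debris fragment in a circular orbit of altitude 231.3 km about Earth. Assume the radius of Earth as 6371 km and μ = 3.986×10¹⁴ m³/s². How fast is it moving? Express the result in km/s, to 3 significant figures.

r = 6371 + 231.3 = 6602.3 km = 6.6023×10⁶ m.
For a circular orbit v = √(μ/r) = √(3.986×10¹⁴ / 6.602×10⁶) = √(6.037×10⁷) = 7770 m/s.
That is 7.770 km/s.

v ≈ 7.77 km/s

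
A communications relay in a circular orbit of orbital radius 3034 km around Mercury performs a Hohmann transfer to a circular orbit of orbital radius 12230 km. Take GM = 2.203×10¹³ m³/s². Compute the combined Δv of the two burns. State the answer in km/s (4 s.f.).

r₁ = 3034 km = 3.034×10⁶ m.
r₂ = 12230 km = 1.223×10⁷ m.
Transfer ellipse a_t = (r₁ + r₂)/2 = 7.632×10⁶ m.
At r₁: circular v_c1 = √(μ/r₁) = 2695 m/s; transfer-periherm v_p = √[μ(2/r₁ − 1/a_t)] = 3411 m/s.
Δv₁ = v_p − v_c1 = 716.5 m/s.
At r₂: circular v_c2 = √(μ/r₂) = 1342 m/s; transfer-apoherm v_a = √[μ(2/r₂ − 1/a_t)] = 846.2 m/s.
Δv₂ = v_c2 − v_a = 495.9 m/s.
Total Δv = Δv₁ + Δv₂ = 1212 m/s = 1.212 km/s.

Δv_total ≈ 1.212 km/s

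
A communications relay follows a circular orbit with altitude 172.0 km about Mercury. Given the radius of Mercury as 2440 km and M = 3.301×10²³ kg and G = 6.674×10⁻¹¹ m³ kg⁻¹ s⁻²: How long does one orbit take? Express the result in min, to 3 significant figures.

T ≈ 94.2 min

μ = GM = 6.674×10⁻¹¹ × 3.301×10²³ = 2.203×10¹³ m³/s².
r = 2440 + 172.0 = 2612.0 km = 2.6120×10⁶ m.
Kepler's third law: T = 2π√(r³/μ) = 2π√((2.612×10⁶)³ / 2.203×10¹³).
r³/μ = 8.089×10⁵ s², so T = 2π × 8.994×10² = 5.651×10³ s.
Converting: 5.651×10³ s ÷ 60.00 = 94.18 min.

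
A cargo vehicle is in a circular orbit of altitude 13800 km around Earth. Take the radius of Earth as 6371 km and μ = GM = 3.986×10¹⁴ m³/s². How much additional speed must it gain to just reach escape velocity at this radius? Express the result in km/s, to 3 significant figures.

Δv ≈ 1.84 km/s

r = 6371 + 13800 = 20171 km = 2.0171×10⁷ m.
Circular speed v_c = √(μ/r) = 4445 m/s.
Escape speed v_esc = √(2μ/r) = √2 × v_c = 6287 m/s.
Δv = v_esc − v_c = 1841 m/s = 1.841 km/s.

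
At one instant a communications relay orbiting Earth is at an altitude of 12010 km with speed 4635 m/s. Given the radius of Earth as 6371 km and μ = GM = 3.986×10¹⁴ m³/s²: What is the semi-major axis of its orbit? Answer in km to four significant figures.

a ≈ 18210 km

r = 6371 + 12010 = 18381 km = 1.838×10⁷ m.
Vis-viva rearranged: 1/a = 2/r − v²/μ = 1.088×10⁻⁷ − 5.390×10⁻⁸ = 5.491×10⁻⁸ m⁻¹.
a = 1.821×10⁷ m = 18211 km.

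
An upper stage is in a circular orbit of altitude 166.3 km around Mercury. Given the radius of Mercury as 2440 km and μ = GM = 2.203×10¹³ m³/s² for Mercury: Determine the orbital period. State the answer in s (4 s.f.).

T ≈ 5633 s

r = 2440 + 166.3 = 2606.3 km = 2.6063×10⁶ m.
Kepler's third law: T = 2π√(r³/μ) = 2π√((2.606×10⁶)³ / 2.203×10¹³).
r³/μ = 8.036×10⁵ s², so T = 2π × 8.965×10² = 5.633×10³ s.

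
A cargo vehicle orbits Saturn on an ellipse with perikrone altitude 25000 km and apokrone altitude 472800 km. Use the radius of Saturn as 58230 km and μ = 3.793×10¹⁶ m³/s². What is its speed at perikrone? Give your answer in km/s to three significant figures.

v ≈ 28.1 km/s

r_p = 58230 + 25000 = 83230 km = 8.3230×10⁷ m.
r_a = 58230 + 472800 = 531030 km = 5.3103×10⁸ m.
Semi-major axis a = (r_p + r_a)/2 = 3.0713×10⁵ km = 3.071×10⁸ m.
Vis-viva: v² = μ(2/r − 1/a) = 3.793×10¹⁶ × (2.403×10⁻⁸ − 3.256×10⁻⁹) = 7.880×10⁸ m²/s².
v = 28070 m/s = 28.07 km/s.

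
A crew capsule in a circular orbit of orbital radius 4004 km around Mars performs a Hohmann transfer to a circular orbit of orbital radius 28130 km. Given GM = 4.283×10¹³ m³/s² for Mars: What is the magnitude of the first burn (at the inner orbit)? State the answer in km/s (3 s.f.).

r₁ = 4004 km = 4.004×10⁶ m.
r₂ = 28130 km = 2.813×10⁷ m.
Transfer ellipse a_t = (r₁ + r₂)/2 = 1.607×10⁷ m.
At r₁: circular v_c1 = √(μ/r₁) = 3271 m/s; transfer-periapsis v_p = √[μ(2/r₁ − 1/a_t)] = 4328 m/s.
Δv₁ = v_p − v_c1 = 1057 m/s.
= 1.057 km/s.

Δv ≈ 1.06 km/s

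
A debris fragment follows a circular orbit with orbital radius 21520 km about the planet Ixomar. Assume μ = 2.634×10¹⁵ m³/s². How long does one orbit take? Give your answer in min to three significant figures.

r = 21520 km = 2.152×10⁷ m.
Kepler's third law: T = 2π√(r³/μ) = 2π√((2.152×10⁷)³ / 2.634×10¹⁵).
r³/μ = 3.784×10⁶ s², so T = 2π × 1.945×10³ = 1.222×10⁴ s.
Converting: 1.222×10⁴ s ÷ 60.00 = 203.7 min.

T ≈ 204 min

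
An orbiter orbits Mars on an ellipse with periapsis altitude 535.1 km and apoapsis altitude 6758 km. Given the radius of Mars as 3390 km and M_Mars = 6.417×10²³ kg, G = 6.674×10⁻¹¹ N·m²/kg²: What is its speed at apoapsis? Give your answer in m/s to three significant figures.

μ = GM = 6.674×10⁻¹¹ × 6.417×10²³ = 4.283×10¹³ m³/s².
r_p = 3390 + 535.1 = 3925.1 km = 3.9251×10⁶ m.
r_a = 3390 + 6758 = 10148 km = 1.0148×10⁷ m.
Semi-major axis a = (r_p + r_a)/2 = 7036.6 km = 7.037×10⁶ m.
Vis-viva: v² = μ(2/r − 1/a) = 4.283×10¹³ × (1.971×10⁻⁷ − 1.421×10⁻⁷) = 2.354×10⁶ m²/s².
v = 1534 m/s.

v ≈ 1530 m/s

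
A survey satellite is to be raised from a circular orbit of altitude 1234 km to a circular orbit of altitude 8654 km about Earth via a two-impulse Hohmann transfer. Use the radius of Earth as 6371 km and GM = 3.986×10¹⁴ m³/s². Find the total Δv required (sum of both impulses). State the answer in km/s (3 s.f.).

Δv_total ≈ 2.03 km/s

r₁ = 6371 + 1234 = 7605.0 km = 7.6050×10⁶ m.
r₂ = 6371 + 8654 = 15025 km = 1.5025×10⁷ m.
Transfer ellipse a_t = (r₁ + r₂)/2 = 1.132×10⁷ m.
At r₁: circular v_c1 = √(μ/r₁) = 7240 m/s; transfer-perigee v_p = √[μ(2/r₁ − 1/a_t)] = 8343 m/s.
Δv₁ = v_p − v_c1 = 1103 m/s.
At r₂: circular v_c2 = √(μ/r₂) = 5151 m/s; transfer-apogee v_a = √[μ(2/r₂ − 1/a_t)] = 4223 m/s.
Δv₂ = v_c2 − v_a = 928.0 m/s.
Total Δv = Δv₁ + Δv₂ = 2031 m/s = 2.031 km/s.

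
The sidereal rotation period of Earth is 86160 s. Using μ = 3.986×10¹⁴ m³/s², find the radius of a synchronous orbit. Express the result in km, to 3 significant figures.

r_sync ≈ 42200 km

A synchronous orbit has period T, so by Kepler's third law a = (μT²/4π²)^(1/3).
μT²/4π² = 3.986×10¹⁴ × (8.616×10⁴)² / 39.48 = 7.495×10²² m³.
a = 4.216×10⁷ m = 42163 km.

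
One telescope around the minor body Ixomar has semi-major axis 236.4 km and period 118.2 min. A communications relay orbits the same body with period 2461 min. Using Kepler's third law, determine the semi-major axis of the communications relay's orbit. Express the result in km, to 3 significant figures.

a₂ ≈ 1790 km

Kepler's third law: a³ ∝ T², so a₂ = a₁ (T₂/T₁)^(2/3).
T₂/T₁ = 20.82, (T₂/T₁)^(2/3) = 7.568.
a₂ = 236.4 × 7.568 = 1789 km.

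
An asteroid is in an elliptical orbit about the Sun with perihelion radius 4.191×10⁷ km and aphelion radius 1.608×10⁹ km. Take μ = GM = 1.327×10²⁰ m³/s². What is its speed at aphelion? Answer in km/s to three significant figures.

v ≈ 2.05 km/s

Semi-major axis a = (r_p + r_a)/2 = 8.2496×10⁸ km = 8.250×10¹¹ m.
Vis-viva: v² = μ(2/r − 1/a) = 1.327×10²⁰ × (1.244×10⁻¹² − 1.212×10⁻¹²) = 4.192×10⁶ m²/s².
v = 2048 m/s = 2.048 km/s.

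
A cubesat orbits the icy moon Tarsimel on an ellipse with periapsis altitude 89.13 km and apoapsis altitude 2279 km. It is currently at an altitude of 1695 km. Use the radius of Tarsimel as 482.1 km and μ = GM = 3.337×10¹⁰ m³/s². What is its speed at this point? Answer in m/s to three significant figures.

r_p = 482.1 + 89.13 = 571.23 km = 5.7123×10⁵ m.
r_a = 482.1 + 2279 = 2761.1 km = 2.7611×10⁶ m.
r = 482.1 + 1695 = 2177.1 km = 2.177×10⁶ m.
Semi-major axis a = (r_p + r_a)/2 = 1666.2 km = 1.666×10⁶ m.
Vis-viva: v² = μ(2/r − 1/a) = 3.337×10¹⁰ × (9.187×10⁻⁷ − 6.002×10⁻⁷) = 1.063×10⁴ m²/s².
v = 103.1 m/s.

v ≈ 103 m/s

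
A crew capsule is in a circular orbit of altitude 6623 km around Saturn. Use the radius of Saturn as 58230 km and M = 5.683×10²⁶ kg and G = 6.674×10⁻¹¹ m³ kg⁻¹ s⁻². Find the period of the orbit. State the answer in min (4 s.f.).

μ = GM = 6.674×10⁻¹¹ × 5.683×10²⁶ = 3.793×10¹⁶ m³/s².
r = 58230 + 6623 = 64853 km = 6.4853×10⁷ m.
Kepler's third law: T = 2π√(r³/μ) = 2π√((6.485×10⁷)³ / 3.793×10¹⁶).
r³/μ = 7.192×10⁶ s², so T = 2π × 2.682×10³ = 1.685×10⁴ s.
Converting: 1.685×10⁴ s ÷ 60.00 = 280.8 min.

T ≈ 280.8 min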